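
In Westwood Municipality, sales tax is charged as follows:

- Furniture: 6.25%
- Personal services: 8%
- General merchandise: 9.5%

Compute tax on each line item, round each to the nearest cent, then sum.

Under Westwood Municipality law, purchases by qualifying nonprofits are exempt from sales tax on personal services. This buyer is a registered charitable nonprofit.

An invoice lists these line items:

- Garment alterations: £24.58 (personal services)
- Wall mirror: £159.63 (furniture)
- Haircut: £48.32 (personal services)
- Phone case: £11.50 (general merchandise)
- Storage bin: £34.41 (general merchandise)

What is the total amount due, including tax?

£292.78

Garment alterations £24.58: personal services, buyer-exempt → 0% → £0.00
Wall mirror £159.63: furniture → 6.25% → £9.98
Haircut £48.32: personal services, buyer-exempt → 0% → £0.00
Phone case £11.50: general merchandise → 9.5% → £1.09
Storage bin £34.41: general merchandise → 9.5% → £3.27
Subtotal = £278.44; tax = £14.34; total due = £292.78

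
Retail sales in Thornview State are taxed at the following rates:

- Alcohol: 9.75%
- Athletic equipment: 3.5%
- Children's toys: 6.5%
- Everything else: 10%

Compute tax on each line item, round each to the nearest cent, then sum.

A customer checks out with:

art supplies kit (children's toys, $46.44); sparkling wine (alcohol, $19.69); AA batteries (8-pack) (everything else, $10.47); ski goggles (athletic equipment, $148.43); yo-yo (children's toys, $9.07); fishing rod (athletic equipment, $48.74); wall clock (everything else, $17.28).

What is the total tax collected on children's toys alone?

$3.61

Art supplies kit $46.44: children's toys → 6.5% → $3.02
Yo-yo $9.07: children's toys → 6.5% → $0.59
Tax on children's toys = $3.02 + $0.59 = $3.61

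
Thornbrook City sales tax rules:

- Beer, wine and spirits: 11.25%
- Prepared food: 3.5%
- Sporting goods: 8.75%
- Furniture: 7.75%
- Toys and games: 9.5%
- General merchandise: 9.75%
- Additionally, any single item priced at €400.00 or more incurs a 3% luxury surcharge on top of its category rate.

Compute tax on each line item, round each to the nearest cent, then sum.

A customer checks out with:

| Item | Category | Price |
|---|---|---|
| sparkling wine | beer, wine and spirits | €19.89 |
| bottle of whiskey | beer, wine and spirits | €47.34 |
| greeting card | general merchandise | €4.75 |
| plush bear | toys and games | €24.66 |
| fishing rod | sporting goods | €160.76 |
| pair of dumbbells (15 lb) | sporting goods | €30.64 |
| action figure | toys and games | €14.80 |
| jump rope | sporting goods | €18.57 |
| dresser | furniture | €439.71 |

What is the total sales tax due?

€77.42

Sparkling wine €19.89: beer, wine and spirits → 11.25% → €2.24
Bottle of whiskey €47.34: beer, wine and spirits → 11.25% → €5.33
Greeting card €4.75: general merchandise → 9.75% → €0.46
Plush bear €24.66: toys and games → 9.5% → €2.34
Fishing rod €160.76: sporting goods → 8.75% → €14.07
Pair of dumbbells (15 lb) €30.64: sporting goods → 8.75% → €2.68
Action figure €14.80: toys and games → 9.5% → €1.41
Jump rope €18.57: sporting goods → 8.75% → €1.62
Dresser €439.71: furniture → 7.75% + 3% surcharge = 10.75% → €47.27
Total tax = €2.24 + €5.33 + €0.46 + €2.34 + €14.07 + €2.68 + €1.41 + €1.62 + €47.27 = €77.42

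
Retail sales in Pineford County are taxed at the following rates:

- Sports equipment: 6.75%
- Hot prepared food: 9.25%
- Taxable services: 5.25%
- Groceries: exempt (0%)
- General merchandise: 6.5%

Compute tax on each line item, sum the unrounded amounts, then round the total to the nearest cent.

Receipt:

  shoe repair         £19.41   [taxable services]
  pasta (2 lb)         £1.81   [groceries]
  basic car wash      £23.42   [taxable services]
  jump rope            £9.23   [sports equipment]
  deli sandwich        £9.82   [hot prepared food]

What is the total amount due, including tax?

£67.47

Shoe repair £19.41: taxable services → 5.25% → £1.019025
Pasta (2 lb) £1.81: groceries → 0% → £0.00
Basic car wash £23.42: taxable services → 5.25% → £1.22955
Jump rope £9.23: sports equipment → 6.75% → £0.623025
Deli sandwich £9.82: hot prepared food → 9.25% → £0.90835
Subtotal = £63.69; unrounded tax = £3.77995 → £3.78; total due = £67.47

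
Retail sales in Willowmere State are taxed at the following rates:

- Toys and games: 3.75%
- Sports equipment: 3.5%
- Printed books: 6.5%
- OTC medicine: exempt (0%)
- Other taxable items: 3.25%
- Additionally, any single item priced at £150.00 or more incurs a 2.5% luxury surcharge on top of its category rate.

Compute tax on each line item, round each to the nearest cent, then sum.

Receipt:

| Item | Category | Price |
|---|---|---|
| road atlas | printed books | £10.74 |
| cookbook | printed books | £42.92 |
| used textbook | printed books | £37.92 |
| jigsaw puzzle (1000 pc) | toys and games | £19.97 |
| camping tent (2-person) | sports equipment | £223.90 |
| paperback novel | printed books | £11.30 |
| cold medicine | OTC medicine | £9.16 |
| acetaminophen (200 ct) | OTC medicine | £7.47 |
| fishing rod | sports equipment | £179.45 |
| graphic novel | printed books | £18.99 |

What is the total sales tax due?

£32.86

Road atlas £10.74: printed books → 6.5% → £0.70
Cookbook £42.92: printed books → 6.5% → £2.79
Used textbook £37.92: printed books → 6.5% → £2.46
Jigsaw puzzle (1000 pc) £19.97: toys and games → 3.75% → £0.75
Camping tent (2-person) £223.90: sports equipment → 3.5% + 2.5% surcharge = 6% → £13.43
Paperback novel £11.30: printed books → 6.5% → £0.73
Cold medicine £9.16: OTC medicine → 0% → £0.00
Acetaminophen (200 ct) £7.47: OTC medicine → 0% → £0.00
Fishing rod £179.45: sports equipment → 3.5% + 2.5% surcharge = 6% → £10.77
Graphic novel £18.99: printed books → 6.5% → £1.23
Total tax = £0.70 + £2.79 + £2.46 + £0.75 + £13.43 + £0.73 + £10.77 + £1.23 = £32.86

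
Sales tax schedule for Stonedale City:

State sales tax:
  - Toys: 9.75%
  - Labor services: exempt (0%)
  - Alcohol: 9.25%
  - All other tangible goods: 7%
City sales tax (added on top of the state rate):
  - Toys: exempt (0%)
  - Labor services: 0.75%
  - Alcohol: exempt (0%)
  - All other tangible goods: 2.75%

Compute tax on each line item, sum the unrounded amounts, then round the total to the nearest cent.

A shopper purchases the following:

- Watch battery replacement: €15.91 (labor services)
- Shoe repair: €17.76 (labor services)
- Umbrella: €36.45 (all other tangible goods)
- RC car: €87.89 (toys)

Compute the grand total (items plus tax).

€170.39

Watch battery replacement €15.91: labor services → 0% + 0.75% city = 0.75% → €0.119325
Shoe repair €17.76: labor services → 0% + 0.75% city = 0.75% → €0.1332
Umbrella €36.45: all other tangible goods → 7% + 2.75% city = 9.75% → €3.553875
RC car €87.89: toys → 9.75% + 0% city = 9.75% → €8.569275
Subtotal = €158.01; unrounded tax = €12.375675 → €12.38; total due = €170.39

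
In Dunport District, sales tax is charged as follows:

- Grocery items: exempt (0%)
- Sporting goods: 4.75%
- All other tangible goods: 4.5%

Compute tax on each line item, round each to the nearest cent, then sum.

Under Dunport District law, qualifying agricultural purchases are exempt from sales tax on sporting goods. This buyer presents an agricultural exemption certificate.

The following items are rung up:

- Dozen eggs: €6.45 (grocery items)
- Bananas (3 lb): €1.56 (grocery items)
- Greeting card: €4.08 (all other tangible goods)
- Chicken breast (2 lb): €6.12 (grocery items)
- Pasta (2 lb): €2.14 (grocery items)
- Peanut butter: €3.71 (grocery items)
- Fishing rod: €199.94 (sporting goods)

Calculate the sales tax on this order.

€0.18

Dozen eggs €6.45: grocery items → 0% → €0.00
Bananas (3 lb) €1.56: grocery items → 0% → €0.00
Greeting card €4.08: all other tangible goods → 4.5% → €0.18
Chicken breast (2 lb) €6.12: grocery items → 0% → €0.00
Pasta (2 lb) €2.14: grocery items → 0% → €0.00
Peanut butter €3.71: grocery items → 0% → €0.00
Fishing rod €199.94: sporting goods, buyer-exempt → 0% → €0.00
Total tax = €0.18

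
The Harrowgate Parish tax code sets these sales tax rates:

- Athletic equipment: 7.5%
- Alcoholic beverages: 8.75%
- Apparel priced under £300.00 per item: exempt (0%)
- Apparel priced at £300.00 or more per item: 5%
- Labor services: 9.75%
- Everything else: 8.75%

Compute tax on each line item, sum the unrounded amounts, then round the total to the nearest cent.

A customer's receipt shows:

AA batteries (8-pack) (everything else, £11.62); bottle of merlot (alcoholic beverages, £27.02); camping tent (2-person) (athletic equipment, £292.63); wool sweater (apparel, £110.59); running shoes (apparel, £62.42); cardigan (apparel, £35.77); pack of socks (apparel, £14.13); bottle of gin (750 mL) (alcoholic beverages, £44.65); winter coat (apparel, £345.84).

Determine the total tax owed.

AA batteries (8-pack) £11.62: everything else → 8.75% → £1.01675
Bottle of merlot £27.02: alcoholic beverages → 8.75% → £2.36425
Camping tent (2-person) £292.63: athletic equipment → 7.5% → £21.94725
Wool sweater £110.59: apparel, under £300.00 → 0% → £0.00
Running shoes £62.42: apparel, under £300.00 → 0% → £0.00
Cardigan £35.77: apparel, under £300.00 → 0% → £0.00
Pack of socks £14.13: apparel, under £300.00 → 0% → £0.00
Bottle of gin (750 mL) £44.65: alcoholic beverages → 8.75% → £3.906875
Winter coat £345.84: apparel, £300.00 or more → 5% → £17.292
Unrounded tax sum = £46.527125 → £46.53

£46.53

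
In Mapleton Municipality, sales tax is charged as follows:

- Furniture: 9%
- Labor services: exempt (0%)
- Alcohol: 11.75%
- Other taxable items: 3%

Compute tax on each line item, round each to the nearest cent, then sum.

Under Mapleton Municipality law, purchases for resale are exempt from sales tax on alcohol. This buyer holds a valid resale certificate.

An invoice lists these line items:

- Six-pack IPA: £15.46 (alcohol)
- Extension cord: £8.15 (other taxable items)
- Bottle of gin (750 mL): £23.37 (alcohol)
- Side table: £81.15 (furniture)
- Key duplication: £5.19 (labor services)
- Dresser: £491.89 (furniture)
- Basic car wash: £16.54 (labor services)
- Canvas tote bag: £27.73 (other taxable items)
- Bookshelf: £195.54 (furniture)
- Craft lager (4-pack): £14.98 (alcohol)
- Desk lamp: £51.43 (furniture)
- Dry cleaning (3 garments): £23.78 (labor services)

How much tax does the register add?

Six-pack IPA £15.46: alcohol, buyer-exempt → 0% → £0.00
Extension cord £8.15: other taxable items → 3% → £0.24
Bottle of gin (750 mL) £23.37: alcohol, buyer-exempt → 0% → £0.00
Side table £81.15: furniture → 9% → £7.30
Key duplication £5.19: labor services → 0% → £0.00
Dresser £491.89: furniture → 9% → £44.27
Basic car wash £16.54: labor services → 0% → £0.00
Canvas tote bag £27.73: other taxable items → 3% → £0.83
Bookshelf £195.54: furniture → 9% → £17.60
Craft lager (4-pack) £14.98: alcohol, buyer-exempt → 0% → £0.00
Desk lamp £51.43: furniture → 9% → £4.63
Dry cleaning (3 garments) £23.78: labor services → 0% → £0.00
Total tax = £0.24 + £7.30 + £44.27 + £0.83 + £17.60 + £4.63 = £74.87

£74.87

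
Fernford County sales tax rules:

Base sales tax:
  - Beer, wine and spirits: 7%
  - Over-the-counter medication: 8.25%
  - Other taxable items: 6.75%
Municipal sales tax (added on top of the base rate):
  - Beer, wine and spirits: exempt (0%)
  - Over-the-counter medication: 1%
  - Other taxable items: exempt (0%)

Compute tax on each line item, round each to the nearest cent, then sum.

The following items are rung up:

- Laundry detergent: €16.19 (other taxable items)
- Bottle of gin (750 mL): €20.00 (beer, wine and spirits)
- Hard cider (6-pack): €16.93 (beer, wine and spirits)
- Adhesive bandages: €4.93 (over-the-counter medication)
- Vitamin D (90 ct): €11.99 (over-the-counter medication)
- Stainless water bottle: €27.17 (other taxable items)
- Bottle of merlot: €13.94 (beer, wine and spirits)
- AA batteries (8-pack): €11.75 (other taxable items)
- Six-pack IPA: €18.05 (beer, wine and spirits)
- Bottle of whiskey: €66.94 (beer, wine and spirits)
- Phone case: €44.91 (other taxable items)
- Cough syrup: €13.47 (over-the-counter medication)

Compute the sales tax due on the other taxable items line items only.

Laundry detergent €16.19: other taxable items → 6.75% + 0% municipal = 6.75% → €1.09
Stainless water bottle €27.17: other taxable items → 6.75% + 0% municipal = 6.75% → €1.83
AA batteries (8-pack) €11.75: other taxable items → 6.75% + 0% municipal = 6.75% → €0.79
Phone case €44.91: other taxable items → 6.75% + 0% municipal = 6.75% → €3.03
Tax on other taxable items = €1.09 + €1.83 + €0.79 + €3.03 = €6.74

€6.74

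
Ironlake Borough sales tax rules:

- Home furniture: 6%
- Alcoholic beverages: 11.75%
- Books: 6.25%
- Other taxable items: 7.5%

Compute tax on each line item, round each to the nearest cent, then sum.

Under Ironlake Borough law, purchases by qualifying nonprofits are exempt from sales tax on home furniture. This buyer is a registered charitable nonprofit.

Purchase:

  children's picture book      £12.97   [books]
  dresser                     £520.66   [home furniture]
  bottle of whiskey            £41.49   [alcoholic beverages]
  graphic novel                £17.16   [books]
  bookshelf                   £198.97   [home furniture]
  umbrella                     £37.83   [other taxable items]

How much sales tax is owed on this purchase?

Children's picture book £12.97: books → 6.25% → £0.81
Dresser £520.66: home furniture, buyer-exempt → 0% → £0.00
Bottle of whiskey £41.49: alcoholic beverages → 11.75% → £4.88
Graphic novel £17.16: books → 6.25% → £1.07
Bookshelf £198.97: home furniture, buyer-exempt → 0% → £0.00
Umbrella £37.83: other taxable items → 7.5% → £2.84
Total tax = £0.81 + £4.88 + £1.07 + £2.84 = £9.60

£9.60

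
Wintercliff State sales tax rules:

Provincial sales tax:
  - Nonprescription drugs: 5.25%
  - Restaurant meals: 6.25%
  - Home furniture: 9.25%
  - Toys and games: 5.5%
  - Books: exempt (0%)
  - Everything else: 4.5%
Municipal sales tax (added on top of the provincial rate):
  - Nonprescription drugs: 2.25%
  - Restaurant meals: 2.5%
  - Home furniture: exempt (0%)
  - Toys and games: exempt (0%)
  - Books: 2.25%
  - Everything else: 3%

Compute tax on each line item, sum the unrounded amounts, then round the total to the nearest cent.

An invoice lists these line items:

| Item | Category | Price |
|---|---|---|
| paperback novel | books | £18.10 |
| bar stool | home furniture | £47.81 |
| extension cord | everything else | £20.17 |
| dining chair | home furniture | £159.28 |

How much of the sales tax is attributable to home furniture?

£19.16

Bar stool £47.81: home furniture → 9.25% + 0% municipal = 9.25% → £4.422425
Dining chair £159.28: home furniture → 9.25% + 0% municipal = 9.25% → £14.7334
Tax on home furniture: unrounded sum = £19.155825 → £19.16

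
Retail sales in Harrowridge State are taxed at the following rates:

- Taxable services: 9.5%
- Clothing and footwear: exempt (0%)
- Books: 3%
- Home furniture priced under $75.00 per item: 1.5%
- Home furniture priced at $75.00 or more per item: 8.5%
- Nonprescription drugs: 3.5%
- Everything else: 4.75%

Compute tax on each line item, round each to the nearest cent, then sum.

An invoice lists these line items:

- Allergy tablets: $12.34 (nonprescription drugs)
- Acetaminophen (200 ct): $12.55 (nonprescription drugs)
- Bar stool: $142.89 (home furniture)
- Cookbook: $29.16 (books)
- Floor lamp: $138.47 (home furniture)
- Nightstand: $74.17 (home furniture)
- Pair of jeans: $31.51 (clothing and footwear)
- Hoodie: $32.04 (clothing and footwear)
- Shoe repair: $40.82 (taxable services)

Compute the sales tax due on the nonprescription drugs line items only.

$0.87

Allergy tablets $12.34: nonprescription drugs → 3.5% → $0.43
Acetaminophen (200 ct) $12.55: nonprescription drugs → 3.5% → $0.44
Tax on nonprescription drugs = $0.43 + $0.44 = $0.87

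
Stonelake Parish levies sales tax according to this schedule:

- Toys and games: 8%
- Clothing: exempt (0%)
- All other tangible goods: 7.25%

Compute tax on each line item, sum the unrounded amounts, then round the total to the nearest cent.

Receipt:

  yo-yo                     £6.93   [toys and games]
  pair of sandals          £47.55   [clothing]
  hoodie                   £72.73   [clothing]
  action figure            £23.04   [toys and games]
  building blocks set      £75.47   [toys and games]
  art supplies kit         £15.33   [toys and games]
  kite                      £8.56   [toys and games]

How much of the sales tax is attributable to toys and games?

Yo-yo £6.93: toys and games → 8% → £0.5544
Action figure £23.04: toys and games → 8% → £1.8432
Building blocks set £75.47: toys and games → 8% → £6.0376
Art supplies kit £15.33: toys and games → 8% → £1.2264
Kite £8.56: toys and games → 8% → £0.6848
Tax on toys and games: unrounded sum = £10.3464 → £10.35

£10.35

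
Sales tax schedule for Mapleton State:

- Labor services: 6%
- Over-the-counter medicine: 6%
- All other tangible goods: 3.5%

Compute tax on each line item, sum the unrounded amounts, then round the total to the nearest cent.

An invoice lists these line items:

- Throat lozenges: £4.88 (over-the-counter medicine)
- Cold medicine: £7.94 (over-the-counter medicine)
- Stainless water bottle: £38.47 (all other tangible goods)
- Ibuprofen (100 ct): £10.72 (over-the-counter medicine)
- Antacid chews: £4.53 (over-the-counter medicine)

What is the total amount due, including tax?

£69.57

Throat lozenges £4.88: over-the-counter medicine → 6% → £0.2928
Cold medicine £7.94: over-the-counter medicine → 6% → £0.4764
Stainless water bottle £38.47: all other tangible goods → 3.5% → £1.34645
Ibuprofen (100 ct) £10.72: over-the-counter medicine → 6% → £0.6432
Antacid chews £4.53: over-the-counter medicine → 6% → £0.2718
Subtotal = £66.54; unrounded tax = £3.03065 → £3.03; total due = £69.57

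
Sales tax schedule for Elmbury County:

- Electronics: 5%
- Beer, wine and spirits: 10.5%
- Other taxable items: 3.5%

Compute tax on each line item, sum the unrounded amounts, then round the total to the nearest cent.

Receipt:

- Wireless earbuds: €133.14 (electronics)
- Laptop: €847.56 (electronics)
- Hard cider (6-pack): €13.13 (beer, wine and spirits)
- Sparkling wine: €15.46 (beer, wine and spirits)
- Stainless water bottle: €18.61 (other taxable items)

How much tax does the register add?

Wireless earbuds €133.14: electronics → 5% → €6.657
Laptop €847.56: electronics → 5% → €42.378
Hard cider (6-pack) €13.13: beer, wine and spirits → 10.5% → €1.37865
Sparkling wine €15.46: beer, wine and spirits → 10.5% → €1.6233
Stainless water bottle €18.61: other taxable items → 3.5% → €0.65135
Unrounded tax sum = €52.6883 → €52.69

€52.69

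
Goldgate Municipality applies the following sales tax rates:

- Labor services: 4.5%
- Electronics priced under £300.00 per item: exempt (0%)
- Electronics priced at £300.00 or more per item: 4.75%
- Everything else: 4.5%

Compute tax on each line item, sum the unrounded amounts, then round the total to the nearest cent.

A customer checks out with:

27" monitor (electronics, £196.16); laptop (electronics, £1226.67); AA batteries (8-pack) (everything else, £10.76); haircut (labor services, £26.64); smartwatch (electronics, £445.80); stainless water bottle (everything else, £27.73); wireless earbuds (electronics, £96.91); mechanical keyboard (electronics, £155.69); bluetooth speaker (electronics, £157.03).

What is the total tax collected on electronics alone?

£79.44

27" monitor £196.16: electronics, under £300.00 → 0% → £0.00
Laptop £1226.67: electronics, £300.00 or more → 4.75% → £58.266825
Smartwatch £445.80: electronics, £300.00 or more → 4.75% → £21.1755
Wireless earbuds £96.91: electronics, under £300.00 → 0% → £0.00
Mechanical keyboard £155.69: electronics, under £300.00 → 0% → £0.00
Bluetooth speaker £157.03: electronics, under £300.00 → 0% → £0.00
Tax on electronics: unrounded sum = £79.442325 → £79.44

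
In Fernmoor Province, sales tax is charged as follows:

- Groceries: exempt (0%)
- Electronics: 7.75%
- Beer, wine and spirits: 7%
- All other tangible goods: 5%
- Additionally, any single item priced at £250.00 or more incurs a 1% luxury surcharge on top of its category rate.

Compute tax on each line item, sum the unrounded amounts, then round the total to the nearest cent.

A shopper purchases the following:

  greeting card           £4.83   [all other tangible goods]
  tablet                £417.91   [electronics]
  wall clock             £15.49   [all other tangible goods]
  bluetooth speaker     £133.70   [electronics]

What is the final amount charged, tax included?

Greeting card £4.83: all other tangible goods → 5% → £0.2415
Tablet £417.91: electronics → 7.75% + 1% surcharge = 8.75% → £36.567125
Wall clock £15.49: all other tangible goods → 5% → £0.7745
Bluetooth speaker £133.70: electronics → 7.75% → £10.36175
Subtotal = £571.93; unrounded tax = £47.944875 → £47.94; total due = £619.87

£619.87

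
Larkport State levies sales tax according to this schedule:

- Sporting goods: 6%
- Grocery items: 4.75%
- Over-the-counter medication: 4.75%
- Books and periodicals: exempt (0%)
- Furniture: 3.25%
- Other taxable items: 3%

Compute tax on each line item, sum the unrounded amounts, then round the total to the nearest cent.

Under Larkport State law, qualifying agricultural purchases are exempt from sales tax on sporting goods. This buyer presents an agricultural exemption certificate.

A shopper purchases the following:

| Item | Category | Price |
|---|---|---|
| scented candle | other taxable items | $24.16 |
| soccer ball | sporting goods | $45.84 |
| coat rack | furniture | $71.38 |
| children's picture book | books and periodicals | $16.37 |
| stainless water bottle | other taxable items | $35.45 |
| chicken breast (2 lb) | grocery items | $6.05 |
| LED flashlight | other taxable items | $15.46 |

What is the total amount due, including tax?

$219.57

Scented candle $24.16: other taxable items → 3% → $0.7248
Soccer ball $45.84: sporting goods, buyer-exempt → 0% → $0.00
Coat rack $71.38: furniture → 3.25% → $2.31985
Children's picture book $16.37: books and periodicals → 0% → $0.00
Stainless water bottle $35.45: other taxable items → 3% → $1.0635
Chicken breast (2 lb) $6.05: grocery items → 4.75% → $0.287375
LED flashlight $15.46: other taxable items → 3% → $0.4638
Subtotal = $214.71; unrounded tax = $4.859325 → $4.86; total due = $219.57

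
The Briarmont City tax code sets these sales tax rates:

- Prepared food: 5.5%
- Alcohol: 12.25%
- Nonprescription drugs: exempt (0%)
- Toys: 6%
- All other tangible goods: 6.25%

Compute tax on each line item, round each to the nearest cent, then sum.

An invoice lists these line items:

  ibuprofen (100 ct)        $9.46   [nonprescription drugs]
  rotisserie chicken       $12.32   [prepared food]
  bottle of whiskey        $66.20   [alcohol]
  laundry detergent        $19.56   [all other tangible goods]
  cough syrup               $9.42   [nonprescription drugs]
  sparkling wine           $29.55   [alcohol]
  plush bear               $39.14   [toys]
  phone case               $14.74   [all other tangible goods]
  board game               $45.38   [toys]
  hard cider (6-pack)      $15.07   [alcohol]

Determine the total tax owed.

Ibuprofen (100 ct) $9.46: nonprescription drugs → 0% → $0.00
Rotisserie chicken $12.32: prepared food → 5.5% → $0.68
Bottle of whiskey $66.20: alcohol → 12.25% → $8.11
Laundry detergent $19.56: all other tangible goods → 6.25% → $1.22
Cough syrup $9.42: nonprescription drugs → 0% → $0.00
Sparkling wine $29.55: alcohol → 12.25% → $3.62
Plush bear $39.14: toys → 6% → $2.35
Phone case $14.74: all other tangible goods → 6.25% → $0.92
Board game $45.38: toys → 6% → $2.72
Hard cider (6-pack) $15.07: alcohol → 12.25% → $1.85
Total tax = $0.68 + $8.11 + $1.22 + $3.62 + $2.35 + $0.92 + $2.72 + $1.85 = $21.47

$21.47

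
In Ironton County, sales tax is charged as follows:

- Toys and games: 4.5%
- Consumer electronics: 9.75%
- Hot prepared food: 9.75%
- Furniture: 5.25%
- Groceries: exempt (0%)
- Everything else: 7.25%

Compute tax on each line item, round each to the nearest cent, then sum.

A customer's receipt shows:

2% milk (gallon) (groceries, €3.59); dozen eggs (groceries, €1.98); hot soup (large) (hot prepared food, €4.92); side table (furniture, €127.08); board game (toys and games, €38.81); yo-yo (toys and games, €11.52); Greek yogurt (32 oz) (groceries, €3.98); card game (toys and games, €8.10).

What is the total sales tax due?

€9.78

2% milk (gallon) €3.59: groceries → 0% → €0.00
Dozen eggs €1.98: groceries → 0% → €0.00
Hot soup (large) €4.92: hot prepared food → 9.75% → €0.48
Side table €127.08: furniture → 5.25% → €6.67
Board game €38.81: toys and games → 4.5% → €1.75
Yo-yo €11.52: toys and games → 4.5% → €0.52
Greek yogurt (32 oz) €3.98: groceries → 0% → €0.00
Card game €8.10: toys and games → 4.5% → €0.36
Total tax = €0.48 + €6.67 + €1.75 + €0.52 + €0.36 = €9.78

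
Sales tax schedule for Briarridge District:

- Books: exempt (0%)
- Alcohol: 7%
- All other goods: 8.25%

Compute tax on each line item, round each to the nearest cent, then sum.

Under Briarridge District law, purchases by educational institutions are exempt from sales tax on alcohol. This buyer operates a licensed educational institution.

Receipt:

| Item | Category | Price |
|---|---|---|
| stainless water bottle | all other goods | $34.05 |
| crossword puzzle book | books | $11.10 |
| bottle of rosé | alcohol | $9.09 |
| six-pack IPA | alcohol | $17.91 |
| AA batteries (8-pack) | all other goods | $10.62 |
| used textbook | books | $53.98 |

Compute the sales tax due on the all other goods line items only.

$3.69

Stainless water bottle $34.05: all other goods → 8.25% → $2.81
AA batteries (8-pack) $10.62: all other goods → 8.25% → $0.88
Tax on all other goods = $2.81 + $0.88 = $3.69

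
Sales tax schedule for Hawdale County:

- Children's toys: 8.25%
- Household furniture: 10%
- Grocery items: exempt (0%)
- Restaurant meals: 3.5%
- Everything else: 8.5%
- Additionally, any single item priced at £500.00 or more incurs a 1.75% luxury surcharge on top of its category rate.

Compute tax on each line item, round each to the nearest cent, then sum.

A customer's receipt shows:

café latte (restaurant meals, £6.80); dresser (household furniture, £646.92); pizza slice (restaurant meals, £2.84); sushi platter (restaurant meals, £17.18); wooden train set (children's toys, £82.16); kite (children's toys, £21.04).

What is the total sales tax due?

£85.47

Café latte £6.80: restaurant meals → 3.5% → £0.24
Dresser £646.92: household furniture → 10% + 1.75% surcharge = 11.75% → £76.01
Pizza slice £2.84: restaurant meals → 3.5% → £0.10
Sushi platter £17.18: restaurant meals → 3.5% → £0.60
Wooden train set £82.16: children's toys → 8.25% → £6.78
Kite £21.04: children's toys → 8.25% → £1.74
Total tax = £0.24 + £76.01 + £0.10 + £0.60 + £6.78 + £1.74 = £85.47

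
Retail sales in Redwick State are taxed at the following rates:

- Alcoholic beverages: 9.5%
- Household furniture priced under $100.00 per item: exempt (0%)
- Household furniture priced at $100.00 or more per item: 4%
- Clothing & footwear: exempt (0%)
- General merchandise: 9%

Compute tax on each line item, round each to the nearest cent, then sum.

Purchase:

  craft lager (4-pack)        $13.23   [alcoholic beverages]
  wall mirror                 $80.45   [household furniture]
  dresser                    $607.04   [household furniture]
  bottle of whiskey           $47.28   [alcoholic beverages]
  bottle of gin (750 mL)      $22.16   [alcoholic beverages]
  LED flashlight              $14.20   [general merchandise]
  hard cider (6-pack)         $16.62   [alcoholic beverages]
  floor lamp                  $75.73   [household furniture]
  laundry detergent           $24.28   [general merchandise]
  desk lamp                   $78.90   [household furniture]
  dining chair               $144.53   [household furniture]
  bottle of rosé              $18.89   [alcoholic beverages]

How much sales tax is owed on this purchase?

Craft lager (4-pack) $13.23: alcoholic beverages → 9.5% → $1.26
Wall mirror $80.45: household furniture, under $100.00 → 0% → $0.00
Dresser $607.04: household furniture, $100.00 or more → 4% → $24.28
Bottle of whiskey $47.28: alcoholic beverages → 9.5% → $4.49
Bottle of gin (750 mL) $22.16: alcoholic beverages → 9.5% → $2.11
LED flashlight $14.20: general merchandise → 9% → $1.28
Hard cider (6-pack) $16.62: alcoholic beverages → 9.5% → $1.58
Floor lamp $75.73: household furniture, under $100.00 → 0% → $0.00
Laundry detergent $24.28: general merchandise → 9% → $2.19
Desk lamp $78.90: household furniture, under $100.00 → 0% → $0.00
Dining chair $144.53: household furniture, $100.00 or more → 4% → $5.78
Bottle of rosé $18.89: alcoholic beverages → 9.5% → $1.79
Total tax = $1.26 + $24.28 + $4.49 + $2.11 + $1.28 + $1.58 + $2.19 + $5.78 + $1.79 = $44.76

$44.76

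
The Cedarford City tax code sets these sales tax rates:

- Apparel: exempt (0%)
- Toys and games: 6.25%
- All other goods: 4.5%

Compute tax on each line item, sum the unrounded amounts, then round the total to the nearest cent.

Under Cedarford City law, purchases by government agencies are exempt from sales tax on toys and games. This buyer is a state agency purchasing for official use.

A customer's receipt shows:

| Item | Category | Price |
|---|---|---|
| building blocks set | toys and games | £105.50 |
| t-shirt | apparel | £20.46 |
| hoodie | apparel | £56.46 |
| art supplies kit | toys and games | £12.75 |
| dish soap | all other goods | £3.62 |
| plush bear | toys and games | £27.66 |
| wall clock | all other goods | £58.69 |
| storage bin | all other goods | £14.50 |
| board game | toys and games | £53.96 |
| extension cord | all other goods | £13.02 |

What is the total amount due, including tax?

£370.66

Building blocks set £105.50: toys and games, buyer-exempt → 0% → £0.00
T-shirt £20.46: apparel → 0% → £0.00
Hoodie £56.46: apparel → 0% → £0.00
Art supplies kit £12.75: toys and games, buyer-exempt → 0% → £0.00
Dish soap £3.62: all other goods → 4.5% → £0.1629
Plush bear £27.66: toys and games, buyer-exempt → 0% → £0.00
Wall clock £58.69: all other goods → 4.5% → £2.64105
Storage bin £14.50: all other goods → 4.5% → £0.6525
Board game £53.96: toys and games, buyer-exempt → 0% → £0.00
Extension cord £13.02: all other goods → 4.5% → £0.5859
Subtotal = £366.62; unrounded tax = £4.04235 → £4.04; total due = £370.66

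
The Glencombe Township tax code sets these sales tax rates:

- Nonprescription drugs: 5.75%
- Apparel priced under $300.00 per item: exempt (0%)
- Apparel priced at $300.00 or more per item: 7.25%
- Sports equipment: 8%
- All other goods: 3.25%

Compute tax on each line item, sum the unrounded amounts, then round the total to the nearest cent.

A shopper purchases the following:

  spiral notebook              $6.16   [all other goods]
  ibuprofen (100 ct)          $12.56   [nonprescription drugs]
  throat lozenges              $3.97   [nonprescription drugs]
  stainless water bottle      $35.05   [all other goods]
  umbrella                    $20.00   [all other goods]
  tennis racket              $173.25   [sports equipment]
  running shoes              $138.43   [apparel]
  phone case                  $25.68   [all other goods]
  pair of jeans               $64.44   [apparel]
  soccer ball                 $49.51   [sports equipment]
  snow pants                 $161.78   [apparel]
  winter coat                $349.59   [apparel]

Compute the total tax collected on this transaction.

$46.94

Spiral notebook $6.16: all other goods → 3.25% → $0.2002
Ibuprofen (100 ct) $12.56: nonprescription drugs → 5.75% → $0.7222
Throat lozenges $3.97: nonprescription drugs → 5.75% → $0.228275
Stainless water bottle $35.05: all other goods → 3.25% → $1.139125
Umbrella $20.00: all other goods → 3.25% → $0.65
Tennis racket $173.25: sports equipment → 8% → $13.86
Running shoes $138.43: apparel, under $300.00 → 0% → $0.00
Phone case $25.68: all other goods → 3.25% → $0.8346
Pair of jeans $64.44: apparel, under $300.00 → 0% → $0.00
Soccer ball $49.51: sports equipment → 8% → $3.9608
Snow pants $161.78: apparel, under $300.00 → 0% → $0.00
Winter coat $349.59: apparel, $300.00 or more → 7.25% → $25.345275
Unrounded tax sum = $46.940475 → $46.94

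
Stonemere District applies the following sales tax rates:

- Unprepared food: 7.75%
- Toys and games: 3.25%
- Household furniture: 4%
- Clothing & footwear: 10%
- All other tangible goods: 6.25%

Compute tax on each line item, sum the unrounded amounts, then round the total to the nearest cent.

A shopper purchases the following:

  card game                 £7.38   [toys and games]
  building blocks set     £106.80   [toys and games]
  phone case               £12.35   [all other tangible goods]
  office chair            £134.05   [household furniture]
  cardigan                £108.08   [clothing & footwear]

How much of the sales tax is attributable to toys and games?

£3.71

Card game £7.38: toys and games → 3.25% → £0.23985
Building blocks set £106.80: toys and games → 3.25% → £3.471
Tax on toys and games: unrounded sum = £3.71085 → £3.71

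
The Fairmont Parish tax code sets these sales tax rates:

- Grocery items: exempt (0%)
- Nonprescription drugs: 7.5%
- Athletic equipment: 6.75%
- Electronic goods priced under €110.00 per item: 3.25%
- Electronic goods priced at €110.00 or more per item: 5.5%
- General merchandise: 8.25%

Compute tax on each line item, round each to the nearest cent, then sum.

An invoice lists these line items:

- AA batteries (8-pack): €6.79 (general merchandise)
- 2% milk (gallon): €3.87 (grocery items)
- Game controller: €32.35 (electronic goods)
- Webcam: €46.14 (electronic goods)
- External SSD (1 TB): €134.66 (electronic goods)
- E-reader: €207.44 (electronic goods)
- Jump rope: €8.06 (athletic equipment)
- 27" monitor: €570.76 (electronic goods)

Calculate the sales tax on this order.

€53.86

AA batteries (8-pack) €6.79: general merchandise → 8.25% → €0.56
2% milk (gallon) €3.87: grocery items → 0% → €0.00
Game controller €32.35: electronic goods, under €110.00 → 3.25% → €1.05
Webcam €46.14: electronic goods, under €110.00 → 3.25% → €1.50
External SSD (1 TB) €134.66: electronic goods, €110.00 or more → 5.5% → €7.41
E-reader €207.44: electronic goods, €110.00 or more → 5.5% → €11.41
Jump rope €8.06: athletic equipment → 6.75% → €0.54
27" monitor €570.76: electronic goods, €110.00 or more → 5.5% → €31.39
Total tax = €0.56 + €1.05 + €1.50 + €7.41 + €11.41 + €0.54 + €31.39 = €53.86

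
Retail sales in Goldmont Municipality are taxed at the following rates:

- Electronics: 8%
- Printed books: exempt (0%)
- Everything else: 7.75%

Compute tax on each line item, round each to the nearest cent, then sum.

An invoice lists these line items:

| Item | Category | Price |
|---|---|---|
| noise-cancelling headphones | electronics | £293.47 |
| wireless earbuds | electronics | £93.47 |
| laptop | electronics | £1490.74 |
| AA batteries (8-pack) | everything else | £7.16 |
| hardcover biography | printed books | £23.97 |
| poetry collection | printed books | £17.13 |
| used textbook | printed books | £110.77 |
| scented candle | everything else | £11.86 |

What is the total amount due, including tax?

Noise-cancelling headphones £293.47: electronics → 8% → £23.48
Wireless earbuds £93.47: electronics → 8% → £7.48
Laptop £1490.74: electronics → 8% → £119.26
AA batteries (8-pack) £7.16: everything else → 7.75% → £0.55
Hardcover biography £23.97: printed books → 0% → £0.00
Poetry collection £17.13: printed books → 0% → £0.00
Used textbook £110.77: printed books → 0% → £0.00
Scented candle £11.86: everything else → 7.75% → £0.92
Subtotal = £2048.57; tax = £151.69; total due = £2200.26

£2200.26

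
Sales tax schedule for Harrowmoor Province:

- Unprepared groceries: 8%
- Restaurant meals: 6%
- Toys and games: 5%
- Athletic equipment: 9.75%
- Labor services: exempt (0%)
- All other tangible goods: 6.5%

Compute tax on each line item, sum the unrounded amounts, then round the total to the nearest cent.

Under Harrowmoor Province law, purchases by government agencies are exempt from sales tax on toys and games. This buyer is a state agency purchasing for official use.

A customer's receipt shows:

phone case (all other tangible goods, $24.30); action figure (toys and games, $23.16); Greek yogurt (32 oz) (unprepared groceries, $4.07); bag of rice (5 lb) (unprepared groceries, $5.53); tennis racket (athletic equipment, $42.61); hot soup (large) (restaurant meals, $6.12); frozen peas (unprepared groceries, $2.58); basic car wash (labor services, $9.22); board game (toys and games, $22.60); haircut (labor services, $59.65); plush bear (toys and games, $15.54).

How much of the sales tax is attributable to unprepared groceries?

Greek yogurt (32 oz) $4.07: unprepared groceries → 8% → $0.3256
Bag of rice (5 lb) $5.53: unprepared groceries → 8% → $0.4424
Frozen peas $2.58: unprepared groceries → 8% → $0.2064
Tax on unprepared groceries: unrounded sum = $0.9744 → $0.97

$0.97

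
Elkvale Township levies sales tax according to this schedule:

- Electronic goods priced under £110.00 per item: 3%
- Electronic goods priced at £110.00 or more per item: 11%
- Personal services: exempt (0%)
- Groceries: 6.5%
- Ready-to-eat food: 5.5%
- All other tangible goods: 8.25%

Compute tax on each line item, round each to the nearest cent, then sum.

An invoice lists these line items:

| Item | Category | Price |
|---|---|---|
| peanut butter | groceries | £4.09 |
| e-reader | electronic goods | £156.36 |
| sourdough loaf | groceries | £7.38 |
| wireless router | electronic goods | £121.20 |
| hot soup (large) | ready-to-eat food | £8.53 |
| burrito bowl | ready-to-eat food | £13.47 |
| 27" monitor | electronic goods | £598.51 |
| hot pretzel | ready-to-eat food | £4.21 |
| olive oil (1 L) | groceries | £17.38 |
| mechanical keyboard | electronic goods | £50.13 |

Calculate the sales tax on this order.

£101.19

Peanut butter £4.09: groceries → 6.5% → £0.27
E-reader £156.36: electronic goods, £110.00 or more → 11% → £17.20
Sourdough loaf £7.38: groceries → 6.5% → £0.48
Wireless router £121.20: electronic goods, £110.00 or more → 11% → £13.33
Hot soup (large) £8.53: ready-to-eat food → 5.5% → £0.47
Burrito bowl £13.47: ready-to-eat food → 5.5% → £0.74
27" monitor £598.51: electronic goods, £110.00 or more → 11% → £65.84
Hot pretzel £4.21: ready-to-eat food → 5.5% → £0.23
Olive oil (1 L) £17.38: groceries → 6.5% → £1.13
Mechanical keyboard £50.13: electronic goods, under £110.00 → 3% → £1.50
Total tax = £0.27 + £17.20 + £0.48 + £13.33 + £0.47 + £0.74 + £65.84 + £0.23 + £1.13 + £1.50 = £101.19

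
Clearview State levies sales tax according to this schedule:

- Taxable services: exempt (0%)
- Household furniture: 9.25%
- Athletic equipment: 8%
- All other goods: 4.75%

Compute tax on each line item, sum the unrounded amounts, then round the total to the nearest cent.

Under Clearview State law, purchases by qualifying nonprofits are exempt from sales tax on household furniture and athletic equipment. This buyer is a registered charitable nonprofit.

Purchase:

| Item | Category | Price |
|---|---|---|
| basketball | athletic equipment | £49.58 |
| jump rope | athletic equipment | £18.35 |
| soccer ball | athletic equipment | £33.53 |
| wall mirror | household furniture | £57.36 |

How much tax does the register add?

Basketball £49.58: athletic equipment, buyer-exempt → 0% → £0.00
Jump rope £18.35: athletic equipment, buyer-exempt → 0% → £0.00
Soccer ball £33.53: athletic equipment, buyer-exempt → 0% → £0.00
Wall mirror £57.36: household furniture, buyer-exempt → 0% → £0.00
Unrounded tax sum = £0.00 → £0.00

£0.00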